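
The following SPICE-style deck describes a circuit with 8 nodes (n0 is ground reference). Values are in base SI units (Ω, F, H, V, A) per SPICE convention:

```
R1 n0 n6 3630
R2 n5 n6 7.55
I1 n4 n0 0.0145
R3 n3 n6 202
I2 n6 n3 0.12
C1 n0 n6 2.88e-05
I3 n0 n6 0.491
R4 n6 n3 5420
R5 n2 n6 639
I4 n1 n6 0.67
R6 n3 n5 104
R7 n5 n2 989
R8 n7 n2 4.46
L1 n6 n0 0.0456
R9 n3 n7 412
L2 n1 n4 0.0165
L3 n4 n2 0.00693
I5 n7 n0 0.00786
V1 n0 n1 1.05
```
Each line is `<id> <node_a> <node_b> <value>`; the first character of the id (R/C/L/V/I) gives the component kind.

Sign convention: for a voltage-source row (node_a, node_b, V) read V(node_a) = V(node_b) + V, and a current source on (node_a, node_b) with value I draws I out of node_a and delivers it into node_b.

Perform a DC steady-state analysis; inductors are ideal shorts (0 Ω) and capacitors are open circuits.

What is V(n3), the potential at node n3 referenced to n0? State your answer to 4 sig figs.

Element admittances at DC:
  Y(R1) = 0.0002755 S between n0,n6
  Y(R2) = 0.1325 S between n5,n6
  I1: injects 0.0145 A into n0 (from n4)
  Y(R3) = 0.004950 S between n3,n6
  I2: injects 0.12 A into n3 (from n6)
  Y(C1) = 0.000 S between n0,n6
  I3: injects 0.491 A into n6 (from n0)
  Y(R4) = 0.0001845 S between n6,n3
  Y(R5) = 0.001565 S between n2,n6
  I4: injects 0.67 A into n6 (from n1)
  Y(R6) = 0.009615 S between n3,n5
  Y(R7) = 0.001011 S between n5,n2
  Y(R8) = 0.2242 S between n7,n2
  L1: short n6↔n0 (DC inductor)
  Y(R9) = 0.002427 S between n3,n7
  L2: short n1↔n4 (DC inductor)
  L3: short n4↔n2 (DC inductor)
  I5: injects 0.00786 A into n0 (from n7)
  V1: constraint V(n0)−V(n1) = 1.05
Assemble and solve the 11×11 MNA system:
  V(n1)=-1.050  V(n2)=-1.050  V(n3)=7.108  V(n4)=-1.050  V(n5)=0.4703  V(n6)=0.000  V(n7)=-0.9973
  i(L1)=1.138  i(L2)=-0.0004939  i(L3)=-0.01499  i(V1)=0.6695

7.108 V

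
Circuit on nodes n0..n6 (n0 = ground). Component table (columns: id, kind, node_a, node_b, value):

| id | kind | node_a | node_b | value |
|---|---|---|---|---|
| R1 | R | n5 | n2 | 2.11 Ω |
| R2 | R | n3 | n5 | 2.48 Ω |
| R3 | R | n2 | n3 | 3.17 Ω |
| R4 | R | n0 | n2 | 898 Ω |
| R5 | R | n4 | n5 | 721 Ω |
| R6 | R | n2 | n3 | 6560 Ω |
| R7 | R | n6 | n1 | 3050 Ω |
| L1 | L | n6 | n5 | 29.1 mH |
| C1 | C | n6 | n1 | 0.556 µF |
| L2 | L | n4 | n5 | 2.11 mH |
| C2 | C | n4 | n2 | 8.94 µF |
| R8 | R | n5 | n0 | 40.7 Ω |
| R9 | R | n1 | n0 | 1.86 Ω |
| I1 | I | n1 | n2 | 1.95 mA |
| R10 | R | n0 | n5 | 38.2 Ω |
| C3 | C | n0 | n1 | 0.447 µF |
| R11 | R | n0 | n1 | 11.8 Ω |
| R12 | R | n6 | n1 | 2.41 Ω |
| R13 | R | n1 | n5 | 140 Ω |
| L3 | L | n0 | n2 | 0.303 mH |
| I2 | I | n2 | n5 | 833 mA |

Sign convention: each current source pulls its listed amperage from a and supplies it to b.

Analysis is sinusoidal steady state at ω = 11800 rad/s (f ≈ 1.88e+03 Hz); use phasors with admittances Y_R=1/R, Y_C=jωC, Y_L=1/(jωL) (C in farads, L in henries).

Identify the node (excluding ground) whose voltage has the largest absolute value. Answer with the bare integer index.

5

Apply KCL at each of the 6 non-ground nodes and solve the resulting linear system.
Node n1: branches {R7, C1, R9, I1, C3, R11, R12, R13} → V_1 = 0.009266-0.006357j
Node n2: branches {R1, R3, R4, R6, C2, I1, L3, I2} → V_2 = -0.03246-0.2253j
Node n3: branches {R2, R3, R6} → V_3 = 0.6185-0.1533j
Node n4: branches {R5, L2, C2} → V_4 = -0.7407-0.3439j
Node n5: branches {R1, R2, R5, L1, L2, R8, R10, R13, I2} → V_5 = 1.128-0.09696j
Node n6: branches {R7, L1, C1, R12} → V_6 = 0.008562-0.01420j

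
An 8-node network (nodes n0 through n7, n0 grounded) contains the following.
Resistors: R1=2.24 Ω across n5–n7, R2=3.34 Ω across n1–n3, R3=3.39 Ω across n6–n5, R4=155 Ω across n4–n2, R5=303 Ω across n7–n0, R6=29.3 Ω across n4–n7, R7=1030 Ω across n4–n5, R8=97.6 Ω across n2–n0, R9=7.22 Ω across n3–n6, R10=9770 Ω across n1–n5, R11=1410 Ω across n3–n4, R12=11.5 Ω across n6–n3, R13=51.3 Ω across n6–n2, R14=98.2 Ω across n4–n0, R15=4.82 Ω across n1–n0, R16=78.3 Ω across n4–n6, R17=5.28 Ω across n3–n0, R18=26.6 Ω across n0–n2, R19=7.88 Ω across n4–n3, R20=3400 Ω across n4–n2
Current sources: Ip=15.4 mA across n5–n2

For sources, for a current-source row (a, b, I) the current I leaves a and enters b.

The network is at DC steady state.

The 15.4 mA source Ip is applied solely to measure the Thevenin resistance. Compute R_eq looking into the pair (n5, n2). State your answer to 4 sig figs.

R_eq = 19.01 Ω

Element admittances at DC:
  Y(R1) = 0.4464 S between n5,n7
  Y(R2) = 0.2994 S between n1,n3
  Y(R3) = 0.2950 S between n6,n5
  Y(R4) = 0.006452 S between n4,n2
  Y(R5) = 0.003300 S between n7,n0
  Y(R6) = 0.03413 S between n4,n7
  Y(R7) = 0.0009709 S between n4,n5
  Y(R8) = 0.01025 S between n2,n0
  Y(R9) = 0.1385 S between n3,n6
  Y(R10) = 0.0001024 S between n1,n5
  Y(R11) = 0.0007092 S between n3,n4
  Y(R12) = 0.08696 S between n6,n3
  Y(R13) = 0.01949 S between n6,n2
  Y(R14) = 0.01018 S between n4,n0
  Y(R15) = 0.2075 S between n1,n0
  Y(R16) = 0.01277 S between n4,n6
  Y(R17) = 0.1894 S between n3,n0
  Y(R18) = 0.03759 S between n0,n2
  Y(R19) = 0.1269 S between n4,n3
  Y(R20) = 0.0002941 S between n4,n2
  Ip: injects 0.0154 A into n2 (from n5)
Assemble and solve the 7×7 MNA system:
  V(n1)=-0.01588  V(n2)=0.1890  V(n3)=-0.02685  V(n4)=-0.03311  V(n5)=-0.1038  V(n6)=-0.06043  V(n7)=-0.09807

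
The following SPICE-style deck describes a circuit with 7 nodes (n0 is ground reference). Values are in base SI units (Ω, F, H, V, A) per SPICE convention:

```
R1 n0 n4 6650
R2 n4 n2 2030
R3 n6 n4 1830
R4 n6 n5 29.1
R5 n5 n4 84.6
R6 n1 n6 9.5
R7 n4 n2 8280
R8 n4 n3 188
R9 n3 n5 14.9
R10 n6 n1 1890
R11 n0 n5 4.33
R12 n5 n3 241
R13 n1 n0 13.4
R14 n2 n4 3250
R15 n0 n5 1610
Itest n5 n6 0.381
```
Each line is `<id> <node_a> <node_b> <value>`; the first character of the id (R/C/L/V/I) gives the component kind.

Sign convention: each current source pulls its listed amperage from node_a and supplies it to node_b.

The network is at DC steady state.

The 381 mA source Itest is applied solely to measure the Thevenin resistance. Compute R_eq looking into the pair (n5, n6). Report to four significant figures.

Apply KCL at each of the 6 non-ground nodes and solve the resulting linear system.
Node n1: branches {R6, R10, R13} → V_1 = 2.621
Node n2: branches {R2, R7, R14} → V_2 = -0.6707
Node n3: branches {R8, R9, R12} → V_3 = -0.8321
Node n4: branches {R1, R2, R3, R5, R7, R8, R14} → V_4 = -0.6707
Node n5: branches {R4, R5, R9, R11, R12, R15, Itest} → V_5 = -0.8442
Node n6: branches {R3, R4, R6, R10, Itest} → V_6 = 4.470

R_eq = 13.95 Ω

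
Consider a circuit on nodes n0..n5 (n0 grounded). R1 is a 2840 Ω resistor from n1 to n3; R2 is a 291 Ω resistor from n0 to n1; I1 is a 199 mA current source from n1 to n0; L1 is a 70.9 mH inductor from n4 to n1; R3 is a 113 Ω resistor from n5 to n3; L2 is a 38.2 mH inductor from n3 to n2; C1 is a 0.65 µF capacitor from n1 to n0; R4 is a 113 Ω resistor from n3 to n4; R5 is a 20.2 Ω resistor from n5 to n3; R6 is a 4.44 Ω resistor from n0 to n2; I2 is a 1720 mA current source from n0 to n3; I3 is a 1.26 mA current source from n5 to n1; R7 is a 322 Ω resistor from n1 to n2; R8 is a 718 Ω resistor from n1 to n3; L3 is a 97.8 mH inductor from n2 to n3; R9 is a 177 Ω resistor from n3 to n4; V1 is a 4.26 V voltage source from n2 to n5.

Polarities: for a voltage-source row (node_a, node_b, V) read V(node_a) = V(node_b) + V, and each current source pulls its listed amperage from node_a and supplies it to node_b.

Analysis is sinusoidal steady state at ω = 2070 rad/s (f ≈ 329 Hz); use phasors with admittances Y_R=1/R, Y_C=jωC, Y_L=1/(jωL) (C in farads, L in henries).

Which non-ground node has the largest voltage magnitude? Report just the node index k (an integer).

Apply KCL at each of the 5 non-ground nodes and solve the resulting linear system.
Node n1: branches {R1, R2, I1, L1, C1, I3, R7, R8} → V_1 = 1.788-9.871j
Node n2: branches {L2, R6, R7, L3, V1} → V_2 = 6.667+0.1399j
Node n3: branches {R1, R3, L2, R4, R5, I2, R8, L3, R9} → V_3 = 26.31+7.133j
Node n4: branches {L1, R4, R9} → V_4 = 15.33+13.50j
Node n5: branches {R3, R5, I3, V1} → V_5 = 2.407+0.1399j
Source currents: i(V1)=-1.394-0.4081j

3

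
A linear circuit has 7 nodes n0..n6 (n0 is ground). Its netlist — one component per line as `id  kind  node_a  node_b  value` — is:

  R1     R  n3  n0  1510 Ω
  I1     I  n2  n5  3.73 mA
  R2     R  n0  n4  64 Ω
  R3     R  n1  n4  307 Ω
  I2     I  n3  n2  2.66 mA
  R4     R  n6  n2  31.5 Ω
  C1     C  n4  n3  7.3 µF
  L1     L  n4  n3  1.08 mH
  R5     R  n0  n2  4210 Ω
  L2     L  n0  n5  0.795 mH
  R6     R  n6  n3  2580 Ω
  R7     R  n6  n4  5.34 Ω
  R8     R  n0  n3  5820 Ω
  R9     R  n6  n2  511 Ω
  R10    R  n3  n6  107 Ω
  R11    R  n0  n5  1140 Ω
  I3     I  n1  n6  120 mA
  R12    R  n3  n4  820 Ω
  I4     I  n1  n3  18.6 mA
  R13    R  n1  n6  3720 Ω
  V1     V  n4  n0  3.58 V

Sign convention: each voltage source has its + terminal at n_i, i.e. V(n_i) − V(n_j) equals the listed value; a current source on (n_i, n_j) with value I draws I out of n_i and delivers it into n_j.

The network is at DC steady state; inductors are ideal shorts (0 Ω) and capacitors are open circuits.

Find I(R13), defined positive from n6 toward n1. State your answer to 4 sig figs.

0.01070 A

Element admittances at DC:
  Y(R1) = 0.0006623 S between n3,n0
  I1: injects 0.00373 A into n5 (from n2)
  Y(R2) = 0.01562 S between n0,n4
  Y(R3) = 0.003257 S between n1,n4
  I2: injects 0.00266 A into n2 (from n3)
  Y(R4) = 0.03175 S between n6,n2
  Y(C1) = 0.000 S between n4,n3
  L1: short n4↔n3 (DC inductor)
  Y(R5) = 0.0002375 S between n0,n2
  L2: short n0↔n5 (DC inductor)
  Y(R6) = 0.0003876 S between n6,n3
  Y(R7) = 0.1873 S between n6,n4
  Y(R8) = 0.0001718 S between n0,n3
  Y(R9) = 0.001957 S between n6,n2
  Y(R10) = 0.009346 S between n3,n6
  Y(R11) = 0.0008772 S between n0,n5
  I3: injects 0.12 A into n6 (from n1)
  Y(R12) = 0.001220 S between n3,n4
  I4: injects 0.0186 A into n3 (from n1)
  Y(R13) = 0.0002688 S between n1,n6
  V1: constraint V(n4)−V(n0) = 3.58
Assemble and solve the 9×9 MNA system:
  V(n1)=-35.68  V(n2)=4.064  V(n3)=3.580  V(n4)=3.580  V(n5)=0.000  V(n6)=4.124
  i(L1)=-0.01825  i(L2)=-0.003730  i(V1)=-0.06362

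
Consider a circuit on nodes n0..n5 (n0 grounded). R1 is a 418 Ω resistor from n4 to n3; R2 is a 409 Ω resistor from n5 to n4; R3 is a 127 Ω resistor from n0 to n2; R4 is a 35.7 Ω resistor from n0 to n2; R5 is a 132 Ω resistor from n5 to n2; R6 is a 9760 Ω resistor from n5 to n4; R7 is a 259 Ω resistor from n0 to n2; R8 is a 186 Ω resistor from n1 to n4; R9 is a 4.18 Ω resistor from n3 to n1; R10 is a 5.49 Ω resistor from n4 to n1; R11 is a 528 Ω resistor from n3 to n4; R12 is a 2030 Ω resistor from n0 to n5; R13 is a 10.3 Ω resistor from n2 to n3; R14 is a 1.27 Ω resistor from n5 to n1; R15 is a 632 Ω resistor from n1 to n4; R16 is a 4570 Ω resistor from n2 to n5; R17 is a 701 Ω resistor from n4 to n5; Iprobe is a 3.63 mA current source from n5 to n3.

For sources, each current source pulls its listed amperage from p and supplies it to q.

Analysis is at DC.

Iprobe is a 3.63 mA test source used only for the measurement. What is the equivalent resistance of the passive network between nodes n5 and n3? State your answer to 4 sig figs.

R_eq = 5.159 Ω

Apply KCL at each of the 5 non-ground nodes and solve the resulting linear system.
Node n1: branches {R8, R9, R10, R14, R15} → V_1 = -0.01264
Node n2: branches {R3, R4, R5, R7, R13, R16} → V_2 = 0.0002113
Node n3: branches {R1, R9, R11, R13, Iprobe} → V_3 = 0.001683
Node n4: branches {R1, R2, R6, R8, R10, R11, R15, R17} → V_4 = -0.01242
Node n5: branches {R2, R5, R6, R12, R14, R16, R17, Iprobe} → V_5 = -0.01705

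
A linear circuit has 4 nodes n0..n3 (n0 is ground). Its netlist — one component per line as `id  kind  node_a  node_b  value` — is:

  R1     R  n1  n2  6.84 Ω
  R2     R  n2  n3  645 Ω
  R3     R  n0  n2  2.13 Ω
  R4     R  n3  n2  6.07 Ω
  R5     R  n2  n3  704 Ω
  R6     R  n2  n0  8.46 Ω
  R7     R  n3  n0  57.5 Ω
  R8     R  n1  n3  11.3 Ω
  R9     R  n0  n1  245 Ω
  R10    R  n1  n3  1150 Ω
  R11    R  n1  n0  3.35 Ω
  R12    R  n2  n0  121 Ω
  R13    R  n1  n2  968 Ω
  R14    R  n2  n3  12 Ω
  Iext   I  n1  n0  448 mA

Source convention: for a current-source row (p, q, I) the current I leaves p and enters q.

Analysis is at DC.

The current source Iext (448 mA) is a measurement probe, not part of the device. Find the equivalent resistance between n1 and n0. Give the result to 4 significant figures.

R_eq = 2.160 Ω

Element admittances at DC:
  Y(R1) = 0.1462 S between n1,n2
  Y(R2) = 0.001550 S between n2,n3
  Y(R3) = 0.4695 S between n0,n2
  Y(R4) = 0.1647 S between n3,n2
  Y(R5) = 0.001420 S between n2,n3
  Y(R6) = 0.1182 S between n2,n0
  Y(R7) = 0.01739 S between n3,n0
  Y(R8) = 0.08850 S between n1,n3
  Y(R9) = 0.004082 S between n0,n1
  Y(R10) = 0.0008696 S between n1,n3
  Y(R11) = 0.2985 S between n1,n0
  Y(R12) = 0.008264 S between n2,n0
  Y(R13) = 0.001033 S between n1,n2
  Y(R14) = 0.08333 S between n2,n3
  Iext: injects 0.448 A into n0 (from n1)
Assemble and solve the 3×3 MNA system:
  V(n1)=-0.9676  V(n2)=-0.2483  V(n3)=-0.4159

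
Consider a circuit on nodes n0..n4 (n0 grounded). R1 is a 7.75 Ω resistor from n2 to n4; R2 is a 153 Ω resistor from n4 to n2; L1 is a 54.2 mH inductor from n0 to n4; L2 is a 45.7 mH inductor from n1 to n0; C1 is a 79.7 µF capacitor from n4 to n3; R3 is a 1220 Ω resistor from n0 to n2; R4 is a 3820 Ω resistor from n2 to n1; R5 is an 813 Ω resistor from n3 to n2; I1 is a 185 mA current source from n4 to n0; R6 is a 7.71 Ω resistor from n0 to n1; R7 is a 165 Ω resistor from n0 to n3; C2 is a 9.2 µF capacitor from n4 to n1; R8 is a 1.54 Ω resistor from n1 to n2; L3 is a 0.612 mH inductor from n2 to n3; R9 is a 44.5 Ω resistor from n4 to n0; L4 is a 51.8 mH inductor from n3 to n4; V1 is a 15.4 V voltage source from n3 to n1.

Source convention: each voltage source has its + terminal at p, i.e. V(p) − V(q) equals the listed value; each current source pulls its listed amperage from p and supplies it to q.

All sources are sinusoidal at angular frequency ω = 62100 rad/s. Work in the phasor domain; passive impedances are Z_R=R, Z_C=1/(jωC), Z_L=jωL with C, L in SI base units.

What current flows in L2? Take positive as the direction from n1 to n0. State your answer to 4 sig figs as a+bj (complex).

Element admittances at ω=62100 rad/s:
  Y(R1) = 0.1290+0.000j S between n2,n4
  Y(R2) = 0.006536+0.000j S between n4,n2
  Y(L1) = 0.000-0.0002971j S between n0,n4
  Y(L2) = 0.000-0.0003524j S between n1,n0
  Y(C1) = 0.000+4.949j S between n4,n3
  Y(R3) = 0.0008197+0.000j S between n0,n2
  Y(R4) = 0.0002618+0.000j S between n2,n1
  Y(R5) = 0.001230+0.000j S between n3,n2
  I1: injects 0.185 A into n0 (from n4)
  Y(R6) = 0.1297+0.000j S between n0,n1
  Y(R7) = 0.006061+0.000j S between n0,n3
  Y(C2) = 0.000+0.5713j S between n4,n1
  Y(R8) = 0.6494+0.000j S between n1,n2
  Y(L3) = 0.000-0.02631j S between n2,n3
  Y(R9) = 0.02247+0.000j S between n4,n0
  Y(L4) = 0.000-0.0003109j S between n3,n4
  V1: constraint V(n3)−V(n1) = 15.4
Assemble and solve the 5×5 MNA system:
  V(n1)=-3.711-0.03747j  V(n2)=-1.296-0.4105j  V(n3)=11.69-0.03747j  V(n4)=10.08+0.3164j
  i(V1)=-1.848-7.638j

-1.320e-05+0.001308j A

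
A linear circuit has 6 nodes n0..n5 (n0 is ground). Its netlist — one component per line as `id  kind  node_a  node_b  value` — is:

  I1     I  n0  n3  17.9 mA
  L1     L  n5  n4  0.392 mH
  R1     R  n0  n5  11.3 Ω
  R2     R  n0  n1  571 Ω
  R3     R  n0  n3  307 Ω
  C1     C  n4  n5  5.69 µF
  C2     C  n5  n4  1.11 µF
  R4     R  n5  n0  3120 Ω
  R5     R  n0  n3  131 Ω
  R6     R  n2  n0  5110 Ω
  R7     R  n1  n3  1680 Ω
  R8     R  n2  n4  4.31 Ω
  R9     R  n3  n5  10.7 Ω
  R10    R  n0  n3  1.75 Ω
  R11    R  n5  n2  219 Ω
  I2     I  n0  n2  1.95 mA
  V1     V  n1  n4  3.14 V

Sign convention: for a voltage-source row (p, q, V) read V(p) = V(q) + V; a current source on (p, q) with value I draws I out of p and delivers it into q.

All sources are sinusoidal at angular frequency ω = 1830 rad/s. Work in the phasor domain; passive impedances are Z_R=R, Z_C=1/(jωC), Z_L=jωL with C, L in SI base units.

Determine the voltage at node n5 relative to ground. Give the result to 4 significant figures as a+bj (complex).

-0.01555+5.590e-05j V

Apply KCL at each of the 5 non-ground nodes and solve the resulting linear system.
Node n1: branches {R2, R7, V1} → V_1 = 3.124-0.003854j
Node n2: branches {R6, R8, R11, I2} → V_2 = -0.007322-0.003775j
Node n3: branches {I1, R3, R5, R7, R9, R10} → V_3 = 0.02707+4.333e-06j
Node n4: branches {L1, C1, C2, R8, V1} → V_4 = -0.01557-0.003854j
Node n5: branches {L1, R1, C1, C2, R4, R9, R11} → V_5 = -0.01555+5.590e-05j
Source currents: i(V1)=-0.007316+9.046e-06j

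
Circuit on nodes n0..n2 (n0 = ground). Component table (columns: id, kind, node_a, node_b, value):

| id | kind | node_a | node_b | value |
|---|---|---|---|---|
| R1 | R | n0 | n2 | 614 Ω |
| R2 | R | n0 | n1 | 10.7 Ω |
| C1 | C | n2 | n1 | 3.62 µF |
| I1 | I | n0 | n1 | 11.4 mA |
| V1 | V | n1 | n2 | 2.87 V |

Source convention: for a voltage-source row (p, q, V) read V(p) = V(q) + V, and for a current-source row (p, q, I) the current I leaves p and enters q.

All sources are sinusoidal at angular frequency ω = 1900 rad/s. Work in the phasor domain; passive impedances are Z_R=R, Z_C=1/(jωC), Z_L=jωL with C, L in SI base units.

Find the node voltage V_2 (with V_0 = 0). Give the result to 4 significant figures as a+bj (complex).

-2.701+0.000j V

Apply KCL at each of the 2 non-ground nodes and solve the resulting linear system.
Node n1: branches {R2, C1, I1, V1} → V_1 = 0.1690+0.000j
Node n2: branches {R1, C1, V1} → V_2 = -2.701+0.000j
Source currents: i(V1)=-0.004399-0.01974j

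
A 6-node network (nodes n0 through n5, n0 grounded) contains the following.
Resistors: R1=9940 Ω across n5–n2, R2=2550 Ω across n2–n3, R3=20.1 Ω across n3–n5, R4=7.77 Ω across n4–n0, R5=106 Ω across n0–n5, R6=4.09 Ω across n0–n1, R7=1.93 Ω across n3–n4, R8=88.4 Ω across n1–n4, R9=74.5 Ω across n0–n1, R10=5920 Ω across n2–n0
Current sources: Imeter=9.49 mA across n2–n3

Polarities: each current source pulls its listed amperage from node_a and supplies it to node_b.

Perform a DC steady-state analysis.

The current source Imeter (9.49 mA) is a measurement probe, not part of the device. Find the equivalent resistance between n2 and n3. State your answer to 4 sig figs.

Apply KCL at each of the 5 non-ground nodes and solve the resulting linear system.
Node n1: branches {R6, R8, R9} → V_1 = 0.0007443
Node n2: branches {R1, R2, R10, Imeter} → V_2 = -14.33
Node n3: branches {R2, R3, R7, Imeter} → V_3 = 0.02249
Node n4: branches {R4, R7, R8} → V_4 = 0.01772
Node n5: branches {R1, R3, R5} → V_5 = -0.005447

R_eq = 1512. Ω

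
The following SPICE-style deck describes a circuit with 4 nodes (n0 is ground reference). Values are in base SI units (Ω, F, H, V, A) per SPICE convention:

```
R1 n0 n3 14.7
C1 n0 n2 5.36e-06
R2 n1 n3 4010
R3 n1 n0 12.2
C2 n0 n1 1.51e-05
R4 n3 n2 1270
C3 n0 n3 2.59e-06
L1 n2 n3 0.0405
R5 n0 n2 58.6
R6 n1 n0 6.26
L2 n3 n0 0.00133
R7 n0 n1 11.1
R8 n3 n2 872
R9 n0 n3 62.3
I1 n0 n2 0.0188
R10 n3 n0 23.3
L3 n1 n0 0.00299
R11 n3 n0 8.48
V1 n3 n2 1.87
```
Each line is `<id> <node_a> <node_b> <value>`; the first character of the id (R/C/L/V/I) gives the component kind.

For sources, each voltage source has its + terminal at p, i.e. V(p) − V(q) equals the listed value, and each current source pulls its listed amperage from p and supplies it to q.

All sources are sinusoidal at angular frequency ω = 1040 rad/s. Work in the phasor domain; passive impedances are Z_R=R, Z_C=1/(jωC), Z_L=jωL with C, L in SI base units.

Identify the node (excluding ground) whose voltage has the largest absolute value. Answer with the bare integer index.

2

Apply KCL at each of the 3 non-ground nodes and solve the resulting linear system.
Node n1: branches {R2, R3, C2, R6, R7, L3} → V_1 = -2.107e-05+3.110e-05j
Node n2: branches {C1, R4, L1, R5, R8, I1, V1} → V_2 = -1.860+0.06725j
Node n3: branches {R1, R2, R4, C3, L1, L2, R8, R9, R10, R11, V1} → V_3 = 0.01009+0.06725j
Source currents: i(V1)=-0.05453+0.03518j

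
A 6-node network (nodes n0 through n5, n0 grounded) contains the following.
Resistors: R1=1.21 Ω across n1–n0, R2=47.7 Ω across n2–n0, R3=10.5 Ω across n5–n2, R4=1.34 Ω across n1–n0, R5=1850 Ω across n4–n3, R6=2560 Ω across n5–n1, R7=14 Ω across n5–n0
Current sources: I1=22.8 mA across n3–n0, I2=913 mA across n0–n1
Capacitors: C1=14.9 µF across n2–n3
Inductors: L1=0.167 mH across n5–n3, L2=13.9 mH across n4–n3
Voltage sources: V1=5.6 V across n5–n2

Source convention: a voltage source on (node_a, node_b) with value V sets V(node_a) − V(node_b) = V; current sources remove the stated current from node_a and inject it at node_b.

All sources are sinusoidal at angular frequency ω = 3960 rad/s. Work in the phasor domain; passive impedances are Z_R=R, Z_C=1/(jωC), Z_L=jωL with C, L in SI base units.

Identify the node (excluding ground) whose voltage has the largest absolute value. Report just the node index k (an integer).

MNA unknowns: 5 node voltages V₁..V_5 plus 1 source current (V1)
R1: Y=0.8264+0.000j on G[1,0]
I1: z[3]−=0.0228, z[0]+=0.0228
I2: z[0]−=0.913, z[1]+=0.913
C1: Y=0.000+0.05900j on G[2,3]
L1: Y=0.000-1.512j on G[5,3]
R2: Y=0.02096+0.000j on G[2,0]
R3: Y=0.09524+0.000j on G[5,2]
R4: Y=0.7463+0.000j on G[1,0]
R5: Y=0.0005405+0.000j on G[4,3]
R6: Y=0.0003906+0.000j on G[5,1]
L2: Y=0.000-0.01817j on G[4,3]
R7: Y=0.07143+0.000j on G[5,0]
V1: row V5−V2=5.6, i_V1 at 5,2
solve → V1=0.5806+0.000j, V2=-4.578+0.000j, V3=1.249-0.01569j, V4=1.249-0.01569j, V5=1.022+0.000j
aux → i_V1=-0.6302-0.3438j

2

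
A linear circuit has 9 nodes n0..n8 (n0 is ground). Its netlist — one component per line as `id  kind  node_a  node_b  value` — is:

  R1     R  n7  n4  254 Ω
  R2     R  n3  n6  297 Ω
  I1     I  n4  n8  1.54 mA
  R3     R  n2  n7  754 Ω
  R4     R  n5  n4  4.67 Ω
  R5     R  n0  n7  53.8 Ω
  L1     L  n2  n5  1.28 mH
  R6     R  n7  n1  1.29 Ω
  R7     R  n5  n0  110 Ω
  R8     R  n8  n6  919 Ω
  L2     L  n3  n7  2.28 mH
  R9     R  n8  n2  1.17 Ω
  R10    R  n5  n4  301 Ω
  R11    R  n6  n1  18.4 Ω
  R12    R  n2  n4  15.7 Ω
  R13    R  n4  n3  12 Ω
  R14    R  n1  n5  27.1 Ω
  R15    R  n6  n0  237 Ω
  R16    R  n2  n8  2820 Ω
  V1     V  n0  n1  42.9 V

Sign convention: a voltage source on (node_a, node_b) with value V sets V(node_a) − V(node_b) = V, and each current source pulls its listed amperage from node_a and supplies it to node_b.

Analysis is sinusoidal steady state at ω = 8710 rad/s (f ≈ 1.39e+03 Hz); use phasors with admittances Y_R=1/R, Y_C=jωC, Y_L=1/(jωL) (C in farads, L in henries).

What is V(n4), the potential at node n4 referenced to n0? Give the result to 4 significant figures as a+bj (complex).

-38.38+1.664j V

Apply KCL at each of the 8 non-ground nodes and solve the resulting linear system.
Node n1: branches {R6, R11, R14, V1} → V_1 = -42.90+0.000j
Node n2: branches {R3, L1, R9, R12, R16} → V_2 = -38.08+1.202j
Node n3: branches {R2, L2, R13} → V_3 = -40.00+2.595j
Node n4: branches {R1, I1, R4, R10, R12, R13} → V_4 = -38.38+1.664j
Node n5: branches {R4, L1, R7, R10, R14} → V_5 = -37.78+1.474j
Node n6: branches {R2, R8, R11, R15} → V_6 = -39.79+0.1594j
Node n7: branches {R1, R3, R5, R6, L2} → V_7 = -41.70-0.09717j
Node n8: branches {I1, R8, R9, R16} → V_8 = -38.08+1.201j
Source currents: i(V1)=-1.286+0.01227j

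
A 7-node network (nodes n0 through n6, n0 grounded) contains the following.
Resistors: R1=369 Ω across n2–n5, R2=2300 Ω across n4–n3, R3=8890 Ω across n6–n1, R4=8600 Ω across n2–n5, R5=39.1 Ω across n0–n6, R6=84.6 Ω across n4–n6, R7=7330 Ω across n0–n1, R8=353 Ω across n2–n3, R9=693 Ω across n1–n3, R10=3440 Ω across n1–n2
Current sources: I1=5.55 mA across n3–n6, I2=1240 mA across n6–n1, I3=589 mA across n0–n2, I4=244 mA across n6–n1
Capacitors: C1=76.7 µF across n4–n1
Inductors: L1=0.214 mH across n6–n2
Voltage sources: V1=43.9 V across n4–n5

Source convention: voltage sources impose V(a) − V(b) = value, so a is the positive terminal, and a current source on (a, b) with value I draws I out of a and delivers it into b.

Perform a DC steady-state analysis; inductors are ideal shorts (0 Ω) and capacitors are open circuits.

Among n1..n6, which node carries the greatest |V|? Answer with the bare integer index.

MNA unknowns: 6 node voltages V₁..V_6 plus 2 source currents (L1, V1)
R1: Y=0.002710 on G[2,5]
R2: Y=0.0004348 on G[4,3]
I1: z[3]−=0.00555, z[6]+=0.00555
R3: Y=0.0001125 on G[6,1]
C1: Y=0.000 on G[4,1]
R4: Y=0.0001163 on G[2,5]
R5: Y=0.02558 on G[0,6]
L1: row V6−V2=0, i_L1 at 6,2
I2: z[6]−=1.24, z[1]+=1.24
R6: Y=0.01182 on G[4,6]
I3: z[0]−=0.589, z[2]+=0.589
R7: Y=0.0001364 on G[0,1]
R8: Y=0.002833 on G[2,3]
R9: Y=0.001443 on G[1,3]
I4: z[6]−=0.244, z[1]+=0.244
R10: Y=0.0002907 on G[1,2]
V1: row V4−V5=43.9, i_V1 at 4,5
solve → V1=979.8, V2=17.80, V3=312.9, V4=34.54, V5=-9.363, V6=17.80
aux → i_L1=-1.628, i_V1=-0.07678

1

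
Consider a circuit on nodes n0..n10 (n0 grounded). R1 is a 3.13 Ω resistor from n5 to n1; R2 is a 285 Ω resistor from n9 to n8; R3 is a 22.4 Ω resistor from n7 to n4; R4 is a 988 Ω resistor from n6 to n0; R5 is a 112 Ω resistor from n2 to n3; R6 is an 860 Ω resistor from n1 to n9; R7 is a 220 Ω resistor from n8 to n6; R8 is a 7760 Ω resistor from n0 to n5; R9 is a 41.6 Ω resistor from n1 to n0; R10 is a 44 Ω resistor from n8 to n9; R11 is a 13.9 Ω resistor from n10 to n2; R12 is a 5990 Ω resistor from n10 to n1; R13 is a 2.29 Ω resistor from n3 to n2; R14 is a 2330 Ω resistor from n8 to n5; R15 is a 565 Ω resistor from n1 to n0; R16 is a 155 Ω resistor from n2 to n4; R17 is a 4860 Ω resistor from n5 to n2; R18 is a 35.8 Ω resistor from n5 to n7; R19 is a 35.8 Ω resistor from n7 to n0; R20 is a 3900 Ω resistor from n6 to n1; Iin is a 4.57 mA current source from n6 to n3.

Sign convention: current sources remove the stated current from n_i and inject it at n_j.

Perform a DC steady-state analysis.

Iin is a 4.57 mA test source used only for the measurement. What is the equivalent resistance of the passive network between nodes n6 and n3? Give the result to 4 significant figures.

Element admittances at DC:
  Y(R1) = 0.3195 S between n5,n1
  Y(R2) = 0.003509 S between n9,n8
  Y(R3) = 0.04464 S between n7,n4
  Y(R4) = 0.001012 S between n6,n0
  Y(R5) = 0.008929 S between n2,n3
  Y(R6) = 0.001163 S between n1,n9
  Y(R7) = 0.004545 S between n8,n6
  Y(R8) = 0.0001289 S between n0,n5
  Y(R9) = 0.02404 S between n1,n0
  Y(R10) = 0.02273 S between n8,n9
  Y(R11) = 0.07194 S between n10,n2
  Y(R12) = 0.0001669 S between n10,n1
  Y(R13) = 0.4367 S between n3,n2
  Y(R14) = 0.0004292 S between n8,n5
  Y(R15) = 0.001770 S between n1,n0
  Y(R16) = 0.006452 S between n2,n4
  Y(R17) = 0.0002058 S between n5,n2
  Y(R18) = 0.02793 S between n5,n7
  Y(R19) = 0.02793 S between n7,n0
  Y(R20) = 0.0002564 S between n6,n1
  Iin: injects 0.00457 A into n3 (from n6)
Assemble and solve the 10×10 MNA system:
  V(n1)=-0.007287  V(n2)=0.8308  V(n3)=0.8411  V(n4)=0.1707  V(n5)=-0.001899  V(n6)=-1.892  V(n7)=0.07529  V(n8)=-1.414  V(n9)=-1.354  V(n10)=0.8289

R_eq = 598.0 Ω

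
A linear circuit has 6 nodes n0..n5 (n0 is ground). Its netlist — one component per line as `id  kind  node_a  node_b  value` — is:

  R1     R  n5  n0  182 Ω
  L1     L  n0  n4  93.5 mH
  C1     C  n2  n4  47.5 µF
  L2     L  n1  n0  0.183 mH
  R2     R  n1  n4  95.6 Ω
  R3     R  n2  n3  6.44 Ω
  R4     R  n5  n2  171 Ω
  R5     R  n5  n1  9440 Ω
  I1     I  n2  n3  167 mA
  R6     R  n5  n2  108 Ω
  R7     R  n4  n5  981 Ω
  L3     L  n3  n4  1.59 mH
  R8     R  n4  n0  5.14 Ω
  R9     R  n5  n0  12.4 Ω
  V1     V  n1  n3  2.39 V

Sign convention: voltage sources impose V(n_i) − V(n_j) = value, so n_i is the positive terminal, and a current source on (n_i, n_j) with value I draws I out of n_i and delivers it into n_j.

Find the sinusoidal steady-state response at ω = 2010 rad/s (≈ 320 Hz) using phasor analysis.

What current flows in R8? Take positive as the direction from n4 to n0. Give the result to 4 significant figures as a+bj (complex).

-0.2400+0.1590j A

Apply KCL at each of the 5 non-ground nodes and solve the resulting linear system.
Node n1: branches {L2, R2, R5, V1} → V_1 = 0.06627+0.1010j
Node n2: branches {C1, R3, R4, I1, R6} → V_2 = -2.986+1.089j
Node n3: branches {R3, I1, L3, V1} → V_3 = -2.324+0.1010j
Node n4: branches {L1, C1, R2, R7, L3, R8} → V_4 = -1.234+0.8175j
Node n5: branches {R1, R4, R5, R6, R7, R9} → V_5 = -0.4529+0.1689j
Source currents: i(V1)=-0.2883+0.1877j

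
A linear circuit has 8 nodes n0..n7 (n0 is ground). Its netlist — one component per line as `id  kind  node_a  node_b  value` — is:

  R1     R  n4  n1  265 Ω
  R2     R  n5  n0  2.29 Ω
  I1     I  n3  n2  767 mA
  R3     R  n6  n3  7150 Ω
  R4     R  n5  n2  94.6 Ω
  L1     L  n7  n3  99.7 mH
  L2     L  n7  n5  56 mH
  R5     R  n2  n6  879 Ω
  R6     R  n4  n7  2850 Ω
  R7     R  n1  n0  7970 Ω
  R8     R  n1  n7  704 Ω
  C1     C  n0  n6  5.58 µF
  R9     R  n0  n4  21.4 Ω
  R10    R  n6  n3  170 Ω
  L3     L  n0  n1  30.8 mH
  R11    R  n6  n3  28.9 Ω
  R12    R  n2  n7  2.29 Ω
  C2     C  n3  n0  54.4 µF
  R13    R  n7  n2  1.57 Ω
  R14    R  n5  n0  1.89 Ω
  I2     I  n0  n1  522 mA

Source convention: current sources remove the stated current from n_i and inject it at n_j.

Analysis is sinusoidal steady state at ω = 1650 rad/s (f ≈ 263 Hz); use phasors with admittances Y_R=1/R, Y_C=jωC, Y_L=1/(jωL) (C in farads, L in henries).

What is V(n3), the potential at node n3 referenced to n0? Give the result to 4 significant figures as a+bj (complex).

MNA unknowns: 7 node voltages V₁..V_7
R1: Y=0.003774+0.000j on G[4,1]
R2: Y=0.4367+0.000j on G[5,0]
I1: z[3]−=0.767, z[2]+=0.767
R3: Y=0.0001399+0.000j on G[6,3]
R4: Y=0.01057+0.000j on G[5,2]
L1: Y=0.000-0.006079j on G[7,3]
L2: Y=0.000-0.01082j on G[7,5]
R5: Y=0.001138+0.000j on G[2,6]
R6: Y=0.0003509+0.000j on G[4,7]
R7: Y=0.0001255+0.000j on G[1,0]
R8: Y=0.001420+0.000j on G[1,7]
C1: Y=0.000+0.009207j on G[0,6]
R9: Y=0.04673+0.000j on G[0,4]
R10: Y=0.005882+0.000j on G[6,3]
L3: Y=0.000-0.01968j on G[0,1]
R11: Y=0.03460+0.000j on G[6,3]
R12: Y=0.4367+0.000j on G[2,7]
C2: Y=0.000+0.08976j on G[3,0]
R13: Y=0.6369+0.000j on G[7,2]
R14: Y=0.5291+0.000j on G[5,0]
I2: z[0]−=0.522, z[1]+=0.522
solve → V1=4.624+26.92j, V2=21.99+30.57j, V3=-1.316+5.925j, V4=0.4916+2.211j, V5=0.5795+0.09898j, V6=0.7376+6.433j, V7=21.51+30.90j

-1.316+5.925j V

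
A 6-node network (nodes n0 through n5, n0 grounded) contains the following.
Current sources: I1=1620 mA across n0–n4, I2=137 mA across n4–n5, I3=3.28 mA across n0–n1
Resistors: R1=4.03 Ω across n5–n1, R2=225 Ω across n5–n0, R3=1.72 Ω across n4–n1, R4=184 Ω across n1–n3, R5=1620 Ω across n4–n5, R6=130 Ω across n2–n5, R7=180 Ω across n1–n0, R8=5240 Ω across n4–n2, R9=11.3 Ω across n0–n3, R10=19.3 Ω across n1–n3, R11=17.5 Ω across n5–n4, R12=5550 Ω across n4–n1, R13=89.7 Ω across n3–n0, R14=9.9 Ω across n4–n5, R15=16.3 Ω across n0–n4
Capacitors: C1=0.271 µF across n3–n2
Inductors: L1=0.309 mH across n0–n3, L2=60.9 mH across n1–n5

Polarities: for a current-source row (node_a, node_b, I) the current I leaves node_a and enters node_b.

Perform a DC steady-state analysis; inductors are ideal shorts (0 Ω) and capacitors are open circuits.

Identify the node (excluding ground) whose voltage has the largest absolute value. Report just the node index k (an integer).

4

Apply KCL at each of the 5 non-ground nodes and solve the resulting linear system.
Node n1: branches {R1, R3, R4, R7, R10, L2, R12, I3} → V_1 = 12.19
Node n2: branches {C1, R6, R8} → V_2 = 12.21
Node n3: branches {R4, C1, L1, R9, R10, R13} → V_3 = 0.000
Node n4: branches {I1, R3, R5, R8, I2, R11, R12, R14, R15} → V_4 = 13.10
Node n5: branches {R1, R2, R5, R6, I2, L2, R11, R14} → V_5 = 12.19
Source currents: i(L1)=-0.6976, i(L2)=-0.2286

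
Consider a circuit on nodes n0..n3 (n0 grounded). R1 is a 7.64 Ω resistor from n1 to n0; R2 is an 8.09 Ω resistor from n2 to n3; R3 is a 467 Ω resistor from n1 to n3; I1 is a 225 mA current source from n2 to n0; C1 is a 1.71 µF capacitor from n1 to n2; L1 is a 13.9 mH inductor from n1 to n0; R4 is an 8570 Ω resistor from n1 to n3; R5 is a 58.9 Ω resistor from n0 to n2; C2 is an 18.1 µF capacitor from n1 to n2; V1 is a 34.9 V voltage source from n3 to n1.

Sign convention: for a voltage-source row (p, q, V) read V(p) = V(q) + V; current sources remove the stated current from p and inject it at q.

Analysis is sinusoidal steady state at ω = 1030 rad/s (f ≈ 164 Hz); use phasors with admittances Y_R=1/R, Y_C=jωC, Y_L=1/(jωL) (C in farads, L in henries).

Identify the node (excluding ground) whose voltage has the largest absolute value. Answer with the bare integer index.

3

MNA unknowns: 3 node voltages V₁..V_3 plus 1 source current (V1)
R1: Y=0.1309+0.000j on G[1,0]
R2: Y=0.1236+0.000j on G[2,3]
R3: Y=0.002141+0.000j on G[1,3]
I1: z[2]−=0.225, z[0]+=0.225
C1: Y=0.000+0.001761j on G[1,2]
L1: Y=0.000-0.06985j on G[1,0]
R4: Y=0.0001167+0.000j on G[1,3]
R5: Y=0.01698+0.000j on G[0,2]
C2: Y=0.000+0.01864j on G[1,2]
V1: row V3−V1=34.9, i_V1 at 3,1
solve → V1=-4.145-1.495j, V2=24.86-5.524j, V3=30.75-1.495j
aux → i_V1=-0.8080-0.4980j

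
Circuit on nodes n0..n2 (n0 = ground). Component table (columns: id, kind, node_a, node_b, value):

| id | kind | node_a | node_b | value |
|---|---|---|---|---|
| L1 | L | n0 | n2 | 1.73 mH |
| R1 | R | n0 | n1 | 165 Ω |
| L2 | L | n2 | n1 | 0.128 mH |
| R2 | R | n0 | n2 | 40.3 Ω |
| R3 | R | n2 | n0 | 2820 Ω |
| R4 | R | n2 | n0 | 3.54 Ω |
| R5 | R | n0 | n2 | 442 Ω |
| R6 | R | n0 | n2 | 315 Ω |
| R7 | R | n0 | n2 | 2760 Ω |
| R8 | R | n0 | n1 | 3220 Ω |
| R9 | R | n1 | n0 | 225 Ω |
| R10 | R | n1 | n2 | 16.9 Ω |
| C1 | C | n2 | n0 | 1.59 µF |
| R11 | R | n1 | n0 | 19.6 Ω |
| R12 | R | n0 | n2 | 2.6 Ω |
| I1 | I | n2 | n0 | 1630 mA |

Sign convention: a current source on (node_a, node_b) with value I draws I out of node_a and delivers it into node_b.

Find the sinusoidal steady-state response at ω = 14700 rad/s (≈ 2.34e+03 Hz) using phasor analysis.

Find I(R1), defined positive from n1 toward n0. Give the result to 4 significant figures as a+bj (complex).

-0.01273+0.001058j A

Apply KCL at each of the 2 non-ground nodes and solve the resulting linear system.
Node n1: branches {R1, L2, R8, R9, R10, R11} → V_1 = -2.101+0.1746j
Node n2: branches {L1, L2, R2, R3, R4, R5, R6, R7, R10, C1, R12, I1} → V_2 = -2.147-0.06453j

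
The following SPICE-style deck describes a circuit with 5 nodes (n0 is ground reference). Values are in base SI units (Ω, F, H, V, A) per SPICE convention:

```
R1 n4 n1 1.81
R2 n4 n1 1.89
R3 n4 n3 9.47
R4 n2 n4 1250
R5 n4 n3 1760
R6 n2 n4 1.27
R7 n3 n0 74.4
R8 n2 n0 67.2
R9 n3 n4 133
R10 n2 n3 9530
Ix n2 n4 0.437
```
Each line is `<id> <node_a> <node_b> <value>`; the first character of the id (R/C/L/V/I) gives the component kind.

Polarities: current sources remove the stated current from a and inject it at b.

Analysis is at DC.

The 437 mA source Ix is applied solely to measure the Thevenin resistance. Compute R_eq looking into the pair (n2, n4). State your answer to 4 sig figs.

Apply KCL at each of the 4 non-ground nodes and solve the resulting linear system.
Node n1: branches {R1, R2} → V_1 = 0.3043
Node n2: branches {R4, R6, R8, R10, Ix} → V_2 = -0.2454
Node n3: branches {R3, R5, R7, R9, R10} → V_3 = 0.2717
Node n4: branches {R1, R2, R3, R4, R5, R6, R9, Ix} → V_4 = 0.3043

R_eq = 1.258 Ω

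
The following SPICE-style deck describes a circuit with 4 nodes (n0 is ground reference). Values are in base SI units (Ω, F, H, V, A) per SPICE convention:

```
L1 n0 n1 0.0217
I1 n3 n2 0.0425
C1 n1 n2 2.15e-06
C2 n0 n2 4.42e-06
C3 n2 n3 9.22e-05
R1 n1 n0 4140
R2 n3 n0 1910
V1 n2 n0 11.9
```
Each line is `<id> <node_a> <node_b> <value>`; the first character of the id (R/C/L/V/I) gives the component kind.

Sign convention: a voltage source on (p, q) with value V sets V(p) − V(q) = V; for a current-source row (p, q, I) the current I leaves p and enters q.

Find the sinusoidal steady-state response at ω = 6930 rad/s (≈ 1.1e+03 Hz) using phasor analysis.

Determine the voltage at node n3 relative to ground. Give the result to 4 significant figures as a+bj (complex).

Apply KCL at each of the 3 non-ground nodes and solve the resulting linear system.
Node n1: branches {L1, C1, R1} → V_1 = 21.47+0.6287j
Node n2: branches {I1, C1, C2, C3, V1} → V_2 = 11.90+0.000j
Node n3: branches {I1, C3, R2} → V_3 = 11.90+0.07627j
Source currents: i(V1)=-0.01560-0.2219j

11.90+0.07627j V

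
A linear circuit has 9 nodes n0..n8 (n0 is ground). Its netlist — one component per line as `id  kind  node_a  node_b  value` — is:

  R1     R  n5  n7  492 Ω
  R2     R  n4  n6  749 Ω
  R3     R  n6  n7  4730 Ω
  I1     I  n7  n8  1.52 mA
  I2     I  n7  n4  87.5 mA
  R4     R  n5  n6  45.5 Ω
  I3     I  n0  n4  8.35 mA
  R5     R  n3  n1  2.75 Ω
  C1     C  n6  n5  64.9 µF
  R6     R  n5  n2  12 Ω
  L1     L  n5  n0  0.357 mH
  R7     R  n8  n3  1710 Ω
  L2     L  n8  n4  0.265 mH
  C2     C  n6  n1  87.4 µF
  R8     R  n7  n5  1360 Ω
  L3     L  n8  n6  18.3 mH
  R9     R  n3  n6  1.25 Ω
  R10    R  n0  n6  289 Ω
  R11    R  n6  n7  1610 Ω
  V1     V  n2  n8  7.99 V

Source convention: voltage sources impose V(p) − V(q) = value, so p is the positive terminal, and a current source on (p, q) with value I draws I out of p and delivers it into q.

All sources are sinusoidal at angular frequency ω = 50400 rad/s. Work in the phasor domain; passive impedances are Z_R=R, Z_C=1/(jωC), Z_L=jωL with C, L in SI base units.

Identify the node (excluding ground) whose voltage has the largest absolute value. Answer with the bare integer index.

7

MNA unknowns: 8 node voltages V₁..V_8 plus 1 source current (V1)
R1: Y=0.002033+0.000j on G[5,7]
R2: Y=0.001335+0.000j on G[4,6]
R3: Y=0.0002114+0.000j on G[6,7]
I1: z[7]−=0.00152, z[8]+=0.00152
I2: z[7]−=0.0875, z[4]+=0.0875
R4: Y=0.02198+0.000j on G[5,6]
I3: z[0]−=0.00835, z[4]+=0.00835
R5: Y=0.3636+0.000j on G[3,1]
C1: Y=0.000+3.271j on G[6,5]
R6: Y=0.08333+0.000j on G[5,2]
L1: Y=0.000-0.05558j on G[5,0]
R7: Y=0.0005848+0.000j on G[8,3]
L2: Y=0.000-0.07487j on G[8,4]
C2: Y=0.000+4.405j on G[6,1]
R8: Y=0.0007353+0.000j on G[7,5]
L3: Y=0.000-0.001084j on G[8,6]
R9: Y=0.8000+0.000j on G[3,6]
R10: Y=0.003460+0.000j on G[0,6]
R11: Y=0.0006211+0.000j on G[6,7]
V1: row V2−V8=7.99, i_V1 at 2,8
solve → V1=0.01240+0.1600j, V2=1.333+0.04298j, V3=0.009061+0.1598j, V4=-6.634+1.442j, V5=0.009945+0.1495j, V6=0.01242+0.1597j, V7=-24.71+0.1518j, V8=-6.657+0.04298j
aux → i_V1=-0.1103+0.008874j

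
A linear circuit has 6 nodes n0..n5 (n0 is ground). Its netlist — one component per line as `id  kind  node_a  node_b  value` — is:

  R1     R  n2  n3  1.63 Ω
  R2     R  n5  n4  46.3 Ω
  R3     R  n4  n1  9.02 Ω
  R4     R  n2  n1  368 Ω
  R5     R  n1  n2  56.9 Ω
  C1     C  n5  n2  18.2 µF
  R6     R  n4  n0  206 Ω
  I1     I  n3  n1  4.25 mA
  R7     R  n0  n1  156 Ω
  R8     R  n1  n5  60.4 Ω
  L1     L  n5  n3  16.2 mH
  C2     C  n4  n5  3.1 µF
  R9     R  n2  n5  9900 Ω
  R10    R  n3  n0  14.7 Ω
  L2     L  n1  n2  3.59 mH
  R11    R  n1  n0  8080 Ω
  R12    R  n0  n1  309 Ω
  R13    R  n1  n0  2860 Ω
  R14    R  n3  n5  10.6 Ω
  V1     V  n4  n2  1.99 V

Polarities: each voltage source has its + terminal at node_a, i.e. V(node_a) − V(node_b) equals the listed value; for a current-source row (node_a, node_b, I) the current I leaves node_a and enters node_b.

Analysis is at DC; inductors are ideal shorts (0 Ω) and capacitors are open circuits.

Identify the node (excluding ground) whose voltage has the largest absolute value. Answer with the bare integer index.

MNA unknowns: 5 node voltages V₁..V_5 plus 3 source currents (L1, L2, V1)
R1: Y=0.6135 on G[2,3]
R2: Y=0.02160 on G[5,4]
R3: Y=0.1109 on G[4,1]
R4: Y=0.002717 on G[2,1]
R5: Y=0.01757 on G[1,2]
C1: Y=0.000 on G[5,2]
R6: Y=0.004854 on G[4,0]
I1: z[3]−=0.00425, z[1]+=0.00425
R7: Y=0.006410 on G[0,1]
R8: Y=0.01656 on G[1,5]
L1: row V5−V3=0, i_L1 at 5,3
C2: Y=0.000 on G[4,5]
R9: Y=0.0001010 on G[2,5]
R10: Y=0.06803 on G[3,0]
L2: row V1−V2=0, i_L2 at 1,2
R11: Y=0.0001238 on G[1,0]
R12: Y=0.003236 on G[0,1]
R13: Y=0.0003497 on G[1,0]
R14: Y=0.09434 on G[3,5]
V1: row V4−V2=1.99, i_V1 at 4,2
solve → V1=-0.1740, V2=-0.1740, V3=-0.1037, V4=1.816, V5=-0.1037
aux → i_L1=0.04029, i_L2=0.2278, i_V1=-0.2709

4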